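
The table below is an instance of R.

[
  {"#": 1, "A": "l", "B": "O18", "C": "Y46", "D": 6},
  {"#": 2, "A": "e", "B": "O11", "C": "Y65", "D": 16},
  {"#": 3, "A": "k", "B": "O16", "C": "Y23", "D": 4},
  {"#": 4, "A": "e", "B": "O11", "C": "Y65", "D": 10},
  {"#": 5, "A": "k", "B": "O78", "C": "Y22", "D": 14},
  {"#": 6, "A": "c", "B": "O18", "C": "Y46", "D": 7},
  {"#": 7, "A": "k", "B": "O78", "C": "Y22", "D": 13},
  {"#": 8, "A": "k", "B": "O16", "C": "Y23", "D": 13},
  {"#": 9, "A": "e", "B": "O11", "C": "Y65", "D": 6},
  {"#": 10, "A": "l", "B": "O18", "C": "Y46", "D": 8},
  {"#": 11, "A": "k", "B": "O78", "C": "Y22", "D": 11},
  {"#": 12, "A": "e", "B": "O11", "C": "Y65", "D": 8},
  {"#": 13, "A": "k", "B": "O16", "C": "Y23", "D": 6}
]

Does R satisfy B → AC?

No

B=O18: rows 1, 6, 10 → {A,C} takes values {(l, Y46), (c, Y46)} — violation
B=O11: rows 2, 4, 9, 12 → {A,C} = (e, Y65), (e, Y65), (e, Y65), (e, Y65) ✓
B=O16: rows 3, 8, 13 → {A,C} = (k, Y23), (k, Y23), (k, Y23) ✓
B=O78: rows 5, 7, 11 → {A,C} = (k, Y22), (k, Y22), (k, Y22) ✓
Two rows agree on B but differ on AC, so B → AC does not hold.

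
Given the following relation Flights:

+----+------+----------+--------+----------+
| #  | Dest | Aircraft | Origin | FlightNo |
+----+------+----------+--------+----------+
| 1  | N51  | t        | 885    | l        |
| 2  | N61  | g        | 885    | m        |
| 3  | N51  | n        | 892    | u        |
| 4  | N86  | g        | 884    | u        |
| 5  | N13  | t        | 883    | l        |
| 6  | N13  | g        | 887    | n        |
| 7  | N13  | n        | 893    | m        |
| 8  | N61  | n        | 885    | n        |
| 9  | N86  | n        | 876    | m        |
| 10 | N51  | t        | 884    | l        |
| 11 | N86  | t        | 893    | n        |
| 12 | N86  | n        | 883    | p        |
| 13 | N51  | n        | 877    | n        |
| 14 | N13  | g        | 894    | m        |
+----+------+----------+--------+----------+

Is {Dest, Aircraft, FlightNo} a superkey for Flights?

No

Rows 1 and 10 have the same {Dest, Aircraft, FlightNo} value (Dest=N51, Aircraft=t, FlightNo=l) but are distinct tuples, so {Dest, Aircraft, FlightNo} does not determine every attribute — not a superkey.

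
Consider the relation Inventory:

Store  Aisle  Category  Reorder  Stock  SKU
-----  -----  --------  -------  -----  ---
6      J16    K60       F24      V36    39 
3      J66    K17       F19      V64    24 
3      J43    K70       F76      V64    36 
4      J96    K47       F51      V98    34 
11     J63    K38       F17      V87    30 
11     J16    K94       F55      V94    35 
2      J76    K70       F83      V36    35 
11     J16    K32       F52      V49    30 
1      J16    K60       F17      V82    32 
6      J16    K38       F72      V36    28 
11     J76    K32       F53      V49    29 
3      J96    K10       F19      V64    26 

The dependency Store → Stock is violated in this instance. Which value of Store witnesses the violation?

Store=6: 2 rows → Stock = V36, V36 ✓
Store=3: 3 rows → Stock = V64, V64, V64 ✓
Store=4: 1 row → Stock = V98 ✓
Store=11: 4 rows → Stock takes values {V87, V94, V49} — violation
Store=2: 1 row → Stock = V36 ✓
Store=1: 1 row → Stock = V82 ✓
The only Store value with inconsistent Stock is Store=11.

11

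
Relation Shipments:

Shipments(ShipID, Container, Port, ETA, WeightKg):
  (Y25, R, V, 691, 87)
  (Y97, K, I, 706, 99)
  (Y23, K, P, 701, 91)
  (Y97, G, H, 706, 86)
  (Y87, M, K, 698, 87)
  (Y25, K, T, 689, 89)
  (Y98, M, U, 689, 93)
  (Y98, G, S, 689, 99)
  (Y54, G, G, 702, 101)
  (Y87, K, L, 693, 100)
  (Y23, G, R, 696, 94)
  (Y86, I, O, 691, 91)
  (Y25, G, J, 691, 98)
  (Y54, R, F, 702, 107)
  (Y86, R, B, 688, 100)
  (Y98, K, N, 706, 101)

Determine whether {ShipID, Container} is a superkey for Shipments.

Yes

All 16 rows have distinct {ShipID, Container} values, so {ShipID, Container} → (all attributes) holds and {ShipID, Container} is a superkey.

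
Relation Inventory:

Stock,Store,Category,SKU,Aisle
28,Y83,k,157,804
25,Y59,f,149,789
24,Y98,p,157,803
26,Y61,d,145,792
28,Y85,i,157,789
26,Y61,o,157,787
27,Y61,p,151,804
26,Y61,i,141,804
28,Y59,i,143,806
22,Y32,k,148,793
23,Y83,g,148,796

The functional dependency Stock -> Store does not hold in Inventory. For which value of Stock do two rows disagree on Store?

28

Stock=28: 3 rows → Store takes values {Y83, Y85, Y59} — violation
Stock=25: 1 row → Store = Y59 ✓
Stock=24: 1 row → Store = Y98 ✓
Stock=26: 3 rows → Store = Y61, Y61, Y61 ✓
Stock=27: 1 row → Store = Y61 ✓
Stock=22: 1 row → Store = Y32 ✓
Stock=23: 1 row → Store = Y83 ✓
The only Stock value with inconsistent Store is Stock=28.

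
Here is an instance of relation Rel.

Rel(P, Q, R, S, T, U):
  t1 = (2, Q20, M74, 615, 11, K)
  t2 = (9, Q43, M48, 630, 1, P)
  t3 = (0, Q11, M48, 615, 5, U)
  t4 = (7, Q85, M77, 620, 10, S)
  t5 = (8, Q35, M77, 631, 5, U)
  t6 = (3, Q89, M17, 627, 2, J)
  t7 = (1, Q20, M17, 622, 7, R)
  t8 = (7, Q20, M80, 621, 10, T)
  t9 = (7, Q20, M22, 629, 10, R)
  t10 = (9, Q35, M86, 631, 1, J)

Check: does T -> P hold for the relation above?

No

T=11: row 1 → P = 2 ✓
T=1: rows 2, 10 → P = 9, 9 ✓
T=5: rows 3, 5 → P takes values {0, 8} — violation
T=10: rows 4, 8, 9 → P = 7, 7, 7 ✓
T=2: row 6 → P = 3 ✓
T=7: row 7 → P = 1 ✓
Two rows agree on T but differ on P, so T -> P does not hold.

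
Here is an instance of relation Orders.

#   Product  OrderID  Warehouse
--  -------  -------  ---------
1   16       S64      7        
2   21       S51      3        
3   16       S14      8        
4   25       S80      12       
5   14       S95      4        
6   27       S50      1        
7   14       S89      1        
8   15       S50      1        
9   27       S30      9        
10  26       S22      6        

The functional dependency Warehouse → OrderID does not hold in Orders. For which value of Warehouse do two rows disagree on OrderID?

1

Warehouse=7: row 1 → OrderID = S64 ✓
Warehouse=3: row 2 → OrderID = S51 ✓
Warehouse=8: row 3 → OrderID = S14 ✓
Warehouse=12: row 4 → OrderID = S80 ✓
Warehouse=4: row 5 → OrderID = S95 ✓
Warehouse=1: rows 6, 7, 8 → OrderID takes values {S50, S89} — violation
Warehouse=9: row 9 → OrderID = S30 ✓
Warehouse=6: row 10 → OrderID = S22 ✓
The only Warehouse value with inconsistent OrderID is Warehouse=1.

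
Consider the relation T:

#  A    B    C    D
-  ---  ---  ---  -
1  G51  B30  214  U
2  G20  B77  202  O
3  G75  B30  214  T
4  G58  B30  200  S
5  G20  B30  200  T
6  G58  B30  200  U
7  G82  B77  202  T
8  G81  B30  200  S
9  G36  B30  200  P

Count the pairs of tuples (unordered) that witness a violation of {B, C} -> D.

(B=B30, C=214): violating pairs (1,3) — 1 pair.
(B=B77, C=202): violating pairs (2,7) — 1 pair.
(B=B30, C=200): violating pairs (4,5), (4,6), (4,9), (5,6), (5,8), (5,9), (6,8), (6,9), (8,9) — 9 pairs.

11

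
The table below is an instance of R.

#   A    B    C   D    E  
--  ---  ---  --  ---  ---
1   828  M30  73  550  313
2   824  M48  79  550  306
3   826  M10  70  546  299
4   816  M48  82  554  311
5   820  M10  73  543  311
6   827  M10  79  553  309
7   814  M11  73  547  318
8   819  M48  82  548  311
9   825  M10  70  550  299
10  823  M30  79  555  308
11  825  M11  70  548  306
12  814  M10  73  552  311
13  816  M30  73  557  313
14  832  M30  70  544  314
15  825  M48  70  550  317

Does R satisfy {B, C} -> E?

(B=M30, C=73): rows 1, 13 → E = 313, 313 ✓
(B=M48, C=79): row 2 → E = 306 ✓
(B=M10, C=70): rows 3, 9 → E = 299, 299 ✓
(B=M48, C=82): rows 4, 8 → E = 311, 311 ✓
(B=M10, C=73): rows 5, 12 → E = 311, 311 ✓
(B=M10, C=79): row 6 → E = 309 ✓
(B=M11, C=73): row 7 → E = 318 ✓
(B=M30, C=79): row 10 → E = 308 ✓
(B=M11, C=70): row 11 → E = 306 ✓
(B=M30, C=70): row 14 → E = 314 ✓
(B=M48, C=70): row 15 → E = 317 ✓
Every {B, C} value is associated with a single E value, so {B, C} -> E holds.

Yes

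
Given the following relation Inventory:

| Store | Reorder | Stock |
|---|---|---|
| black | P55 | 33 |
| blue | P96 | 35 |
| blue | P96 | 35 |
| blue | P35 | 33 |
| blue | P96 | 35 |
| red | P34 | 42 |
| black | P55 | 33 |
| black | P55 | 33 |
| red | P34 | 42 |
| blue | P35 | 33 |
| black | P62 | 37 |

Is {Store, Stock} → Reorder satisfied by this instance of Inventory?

Yes

(Store=black, Stock=33): 3 rows → Reorder = P55, P55, P55 ✓
(Store=blue, Stock=35): 3 rows → Reorder = P96, P96, P96 ✓
(Store=blue, Stock=33): 2 rows → Reorder = P35, P35 ✓
(Store=red, Stock=42): 2 rows → Reorder = P34, P34 ✓
(Store=black, Stock=37): 1 row → Reorder = P62 ✓
Every {Store, Stock} value is associated with a single Reorder value, so {Store, Stock} → Reorder holds.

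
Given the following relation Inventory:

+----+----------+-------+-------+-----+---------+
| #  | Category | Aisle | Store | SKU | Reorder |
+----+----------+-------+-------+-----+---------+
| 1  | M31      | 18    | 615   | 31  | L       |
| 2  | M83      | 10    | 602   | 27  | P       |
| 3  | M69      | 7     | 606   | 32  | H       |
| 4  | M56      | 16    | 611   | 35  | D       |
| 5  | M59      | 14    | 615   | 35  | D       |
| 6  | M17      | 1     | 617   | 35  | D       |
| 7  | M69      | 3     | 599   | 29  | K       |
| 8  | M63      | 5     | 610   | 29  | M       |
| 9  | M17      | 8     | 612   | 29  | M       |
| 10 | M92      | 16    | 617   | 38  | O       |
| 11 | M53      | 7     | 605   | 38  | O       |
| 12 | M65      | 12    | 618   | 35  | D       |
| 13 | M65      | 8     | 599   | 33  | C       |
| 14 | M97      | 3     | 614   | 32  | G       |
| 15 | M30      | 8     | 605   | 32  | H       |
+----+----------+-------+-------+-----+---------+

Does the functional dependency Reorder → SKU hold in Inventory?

Yes

Reorder=L: row 1 → SKU = 31 ✓
Reorder=P: row 2 → SKU = 27 ✓
Reorder=H: rows 3, 15 → SKU = 32, 32 ✓
Reorder=D: rows 4, 5, 6, 12 → SKU = 35, 35, 35, 35 ✓
Reorder=K: row 7 → SKU = 29 ✓
Reorder=M: rows 8, 9 → SKU = 29, 29 ✓
Reorder=O: rows 10, 11 → SKU = 38, 38 ✓
Reorder=C: row 13 → SKU = 33 ✓
Reorder=G: row 14 → SKU = 32 ✓
Every Reorder value is associated with a single SKU value, so Reorder → SKU holds.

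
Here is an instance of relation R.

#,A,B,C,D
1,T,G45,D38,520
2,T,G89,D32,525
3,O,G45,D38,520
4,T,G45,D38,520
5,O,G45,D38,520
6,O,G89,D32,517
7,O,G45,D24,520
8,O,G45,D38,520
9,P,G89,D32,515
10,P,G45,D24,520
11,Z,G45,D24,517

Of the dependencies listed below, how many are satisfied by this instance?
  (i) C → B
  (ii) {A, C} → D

(i) C → B: every LHS value maps to a single RHS value — holds.
(ii) {A, C} → D: every LHS value maps to a single RHS value — holds.
2 of the 2 dependencies hold.

2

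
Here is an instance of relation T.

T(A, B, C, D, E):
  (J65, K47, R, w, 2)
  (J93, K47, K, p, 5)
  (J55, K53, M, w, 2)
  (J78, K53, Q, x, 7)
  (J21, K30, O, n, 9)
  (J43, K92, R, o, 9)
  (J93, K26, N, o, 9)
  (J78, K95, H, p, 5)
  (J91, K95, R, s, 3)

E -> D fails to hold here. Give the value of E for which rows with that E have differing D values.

9

E=2: 2 rows → D = w, w ✓
E=5: 2 rows → D = p, p ✓
E=7: 1 row → D = x ✓
E=9: 3 rows → D takes values {n, o} — violation
E=3: 1 row → D = s ✓
The only E value with inconsistent D is E=9.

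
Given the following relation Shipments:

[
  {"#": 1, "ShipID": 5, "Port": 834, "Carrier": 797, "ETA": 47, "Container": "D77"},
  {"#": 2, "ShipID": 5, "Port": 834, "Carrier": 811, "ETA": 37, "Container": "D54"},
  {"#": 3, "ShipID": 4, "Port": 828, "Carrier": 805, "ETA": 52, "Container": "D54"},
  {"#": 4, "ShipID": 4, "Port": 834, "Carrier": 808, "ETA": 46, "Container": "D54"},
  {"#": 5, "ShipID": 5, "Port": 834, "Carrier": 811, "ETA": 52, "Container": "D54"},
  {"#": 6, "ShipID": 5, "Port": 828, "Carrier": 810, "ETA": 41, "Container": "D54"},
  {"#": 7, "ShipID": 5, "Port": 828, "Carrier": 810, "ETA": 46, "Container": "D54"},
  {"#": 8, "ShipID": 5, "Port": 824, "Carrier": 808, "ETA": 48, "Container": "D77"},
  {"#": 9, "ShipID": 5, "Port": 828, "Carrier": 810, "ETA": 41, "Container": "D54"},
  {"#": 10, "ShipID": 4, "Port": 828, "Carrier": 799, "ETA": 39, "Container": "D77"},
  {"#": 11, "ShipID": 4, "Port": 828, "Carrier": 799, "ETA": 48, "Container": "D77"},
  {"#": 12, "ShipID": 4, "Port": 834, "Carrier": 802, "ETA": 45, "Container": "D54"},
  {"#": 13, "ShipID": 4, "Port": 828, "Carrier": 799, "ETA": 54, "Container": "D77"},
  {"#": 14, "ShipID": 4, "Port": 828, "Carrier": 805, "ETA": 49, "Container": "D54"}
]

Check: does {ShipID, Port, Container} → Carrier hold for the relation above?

No

(ShipID=5, Port=834, Container=D77): row 1 → Carrier = 797 ✓
(ShipID=5, Port=834, Container=D54): rows 2, 5 → Carrier = 811, 811 ✓
(ShipID=4, Port=828, Container=D54): rows 3, 14 → Carrier = 805, 805 ✓
(ShipID=4, Port=834, Container=D54): rows 4, 12 → Carrier takes values {808, 802} — violation
(ShipID=5, Port=828, Container=D54): rows 6, 7, 9 → Carrier = 810, 810, 810 ✓
(ShipID=5, Port=824, Container=D77): row 8 → Carrier = 808 ✓
(ShipID=4, Port=828, Container=D77): rows 10, 11, 13 → Carrier = 799, 799, 799 ✓
Two rows agree on {ShipID, Port, Container} but differ on Carrier, so {ShipID, Port, Container} → Carrier does not hold.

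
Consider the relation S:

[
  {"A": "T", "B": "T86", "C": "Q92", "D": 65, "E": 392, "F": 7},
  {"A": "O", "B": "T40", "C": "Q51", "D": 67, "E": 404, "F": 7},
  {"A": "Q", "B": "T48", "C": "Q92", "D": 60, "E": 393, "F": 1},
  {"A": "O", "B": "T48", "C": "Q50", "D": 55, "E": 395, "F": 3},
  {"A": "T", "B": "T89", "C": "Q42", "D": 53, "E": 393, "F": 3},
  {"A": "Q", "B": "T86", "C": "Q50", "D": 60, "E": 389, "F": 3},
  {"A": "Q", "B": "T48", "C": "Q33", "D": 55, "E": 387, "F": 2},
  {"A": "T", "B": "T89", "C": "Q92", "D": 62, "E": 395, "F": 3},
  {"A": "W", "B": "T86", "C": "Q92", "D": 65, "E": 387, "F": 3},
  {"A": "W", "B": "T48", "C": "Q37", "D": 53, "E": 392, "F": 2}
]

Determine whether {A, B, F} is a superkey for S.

Two distinct rows share (A=T, B=T89, F=3), so {A, B, F} does not determine every attribute — not a superkey.

No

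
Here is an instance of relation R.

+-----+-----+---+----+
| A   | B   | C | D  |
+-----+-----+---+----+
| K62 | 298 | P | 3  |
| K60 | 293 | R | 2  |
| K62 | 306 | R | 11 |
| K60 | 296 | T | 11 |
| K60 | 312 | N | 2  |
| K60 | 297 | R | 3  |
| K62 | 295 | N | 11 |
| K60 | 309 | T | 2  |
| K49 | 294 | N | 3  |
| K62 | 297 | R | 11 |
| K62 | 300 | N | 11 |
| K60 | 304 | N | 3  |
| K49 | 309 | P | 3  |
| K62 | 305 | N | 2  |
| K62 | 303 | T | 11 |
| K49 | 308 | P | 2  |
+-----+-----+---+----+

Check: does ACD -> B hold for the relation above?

No

(A=K62, C=P, D=3): 1 row → B = 298 ✓
(A=K60, C=R, D=2): 1 row → B = 293 ✓
(A=K62, C=R, D=11): 2 rows → B takes values {306, 297} — violation
(A=K60, C=T, D=11): 1 row → B = 296 ✓
(A=K60, C=N, D=2): 1 row → B = 312 ✓
(A=K60, C=R, D=3): 1 row → B = 297 ✓
(A=K62, C=N, D=11): 2 rows → B takes values {295, 300} — violation
(A=K60, C=T, D=2): 1 row → B = 309 ✓
(A=K49, C=N, D=3): 1 row → B = 294 ✓
(A=K60, C=N, D=3): 1 row → B = 304 ✓
(A=K49, C=P, D=3): 1 row → B = 309 ✓
(A=K62, C=N, D=2): 1 row → B = 305 ✓
(A=K62, C=T, D=11): 1 row → B = 303 ✓
(A=K49, C=P, D=2): 1 row → B = 308 ✓
Two rows agree on ACD but differ on B, so ACD -> B does not hold.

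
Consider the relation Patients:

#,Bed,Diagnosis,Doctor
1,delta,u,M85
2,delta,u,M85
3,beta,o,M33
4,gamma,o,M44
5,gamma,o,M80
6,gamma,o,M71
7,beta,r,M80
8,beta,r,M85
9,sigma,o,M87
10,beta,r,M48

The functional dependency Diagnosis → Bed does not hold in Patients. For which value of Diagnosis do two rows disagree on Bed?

Diagnosis=u: rows 1, 2 → Bed = delta, delta ✓
Diagnosis=o: rows 3, 4, 5, 6, 9 → Bed takes values {beta, gamma, sigma} — violation
Diagnosis=r: rows 7, 8, 10 → Bed = beta, beta, beta ✓
The only Diagnosis value with inconsistent Bed is Diagnosis=o.

o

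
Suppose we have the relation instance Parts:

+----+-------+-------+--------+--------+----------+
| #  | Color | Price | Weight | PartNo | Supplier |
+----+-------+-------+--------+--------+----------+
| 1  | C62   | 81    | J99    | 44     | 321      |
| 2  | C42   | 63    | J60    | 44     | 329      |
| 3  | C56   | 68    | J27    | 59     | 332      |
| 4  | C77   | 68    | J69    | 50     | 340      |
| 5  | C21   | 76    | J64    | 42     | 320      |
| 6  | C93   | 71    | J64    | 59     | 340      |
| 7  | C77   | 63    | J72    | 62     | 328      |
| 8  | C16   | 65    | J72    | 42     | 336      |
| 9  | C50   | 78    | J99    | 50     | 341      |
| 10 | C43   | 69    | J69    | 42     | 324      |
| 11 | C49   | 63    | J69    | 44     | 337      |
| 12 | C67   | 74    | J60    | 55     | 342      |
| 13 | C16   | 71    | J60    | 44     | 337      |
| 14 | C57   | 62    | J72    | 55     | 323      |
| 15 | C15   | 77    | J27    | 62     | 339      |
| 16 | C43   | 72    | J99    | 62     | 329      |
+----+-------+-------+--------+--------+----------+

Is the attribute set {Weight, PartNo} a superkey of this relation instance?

No

Rows 2 and 13 have the same {Weight, PartNo} value (Weight=J60, PartNo=44) but are distinct tuples, so {Weight, PartNo} does not determine every attribute — not a superkey.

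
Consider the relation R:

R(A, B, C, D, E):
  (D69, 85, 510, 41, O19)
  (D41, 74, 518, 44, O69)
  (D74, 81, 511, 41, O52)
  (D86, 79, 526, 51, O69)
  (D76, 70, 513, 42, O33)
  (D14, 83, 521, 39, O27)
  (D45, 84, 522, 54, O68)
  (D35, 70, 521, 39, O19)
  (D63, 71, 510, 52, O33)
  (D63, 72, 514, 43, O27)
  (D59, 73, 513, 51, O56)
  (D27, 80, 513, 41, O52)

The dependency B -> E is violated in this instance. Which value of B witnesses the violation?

B=85: 1 row → E = O19 ✓
B=74: 1 row → E = O69 ✓
B=81: 1 row → E = O52 ✓
B=79: 1 row → E = O69 ✓
B=70: 2 rows → E takes values {O33, O19} — violation
B=83: 1 row → E = O27 ✓
B=84: 1 row → E = O68 ✓
B=71: 1 row → E = O33 ✓
B=72: 1 row → E = O27 ✓
B=73: 1 row → E = O56 ✓
B=80: 1 row → E = O52 ✓
The only B value with inconsistent E is B=70.

70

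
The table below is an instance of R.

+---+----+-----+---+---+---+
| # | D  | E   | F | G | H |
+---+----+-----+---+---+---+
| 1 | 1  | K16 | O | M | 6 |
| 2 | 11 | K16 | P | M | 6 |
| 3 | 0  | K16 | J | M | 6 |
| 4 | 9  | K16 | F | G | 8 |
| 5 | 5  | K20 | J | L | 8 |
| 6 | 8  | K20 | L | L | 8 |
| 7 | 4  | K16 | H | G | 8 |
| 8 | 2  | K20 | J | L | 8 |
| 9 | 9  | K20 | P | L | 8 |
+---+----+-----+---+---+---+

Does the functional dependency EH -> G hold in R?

(E=K16, H=6): rows 1, 2, 3 → G = M, M, M ✓
(E=K16, H=8): rows 4, 7 → G = G, G ✓
(E=K20, H=8): rows 5, 6, 8, 9 → G = L, L, L, L ✓
Every EH value is associated with a single G value, so EH -> G holds.

Yes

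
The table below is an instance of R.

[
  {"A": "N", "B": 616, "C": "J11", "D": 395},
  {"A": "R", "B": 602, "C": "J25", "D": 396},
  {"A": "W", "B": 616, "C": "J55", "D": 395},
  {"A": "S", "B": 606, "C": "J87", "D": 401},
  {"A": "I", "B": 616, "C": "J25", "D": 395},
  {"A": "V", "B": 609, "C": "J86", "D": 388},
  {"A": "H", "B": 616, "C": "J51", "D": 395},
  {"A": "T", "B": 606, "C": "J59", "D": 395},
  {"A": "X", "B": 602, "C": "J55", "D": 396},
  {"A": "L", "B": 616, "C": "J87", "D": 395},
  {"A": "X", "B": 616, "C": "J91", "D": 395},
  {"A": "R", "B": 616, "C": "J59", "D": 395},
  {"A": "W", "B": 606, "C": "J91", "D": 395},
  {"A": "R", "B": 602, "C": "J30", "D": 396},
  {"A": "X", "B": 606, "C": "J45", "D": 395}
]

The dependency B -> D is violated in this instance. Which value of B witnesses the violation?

B=616: 7 rows → D = 395, 395, 395, 395, 395, 395, 395 ✓
B=602: 3 rows → D = 396, 396, 396 ✓
B=606: 4 rows → D takes values {401, 395} — violation
B=609: 1 row → D = 388 ✓
The only B value with inconsistent D is B=606.

606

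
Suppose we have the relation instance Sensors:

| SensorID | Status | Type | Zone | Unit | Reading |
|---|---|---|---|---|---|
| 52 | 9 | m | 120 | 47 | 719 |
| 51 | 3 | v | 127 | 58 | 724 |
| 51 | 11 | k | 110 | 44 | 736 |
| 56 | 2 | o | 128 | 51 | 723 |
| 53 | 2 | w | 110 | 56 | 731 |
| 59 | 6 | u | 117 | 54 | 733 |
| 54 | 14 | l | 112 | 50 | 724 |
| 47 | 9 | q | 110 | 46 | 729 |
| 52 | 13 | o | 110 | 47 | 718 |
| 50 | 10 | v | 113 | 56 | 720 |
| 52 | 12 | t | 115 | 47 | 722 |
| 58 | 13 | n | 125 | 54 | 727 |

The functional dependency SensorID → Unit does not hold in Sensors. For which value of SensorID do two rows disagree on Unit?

51

SensorID=52: 3 rows → Unit = 47, 47, 47 ✓
SensorID=51: 2 rows → Unit takes values {58, 44} — violation
SensorID=56: 1 row → Unit = 51 ✓
SensorID=53: 1 row → Unit = 56 ✓
SensorID=59: 1 row → Unit = 54 ✓
SensorID=54: 1 row → Unit = 50 ✓
SensorID=47: 1 row → Unit = 46 ✓
SensorID=50: 1 row → Unit = 56 ✓
SensorID=58: 1 row → Unit = 54 ✓
The only SensorID value with inconsistent Unit is SensorID=51.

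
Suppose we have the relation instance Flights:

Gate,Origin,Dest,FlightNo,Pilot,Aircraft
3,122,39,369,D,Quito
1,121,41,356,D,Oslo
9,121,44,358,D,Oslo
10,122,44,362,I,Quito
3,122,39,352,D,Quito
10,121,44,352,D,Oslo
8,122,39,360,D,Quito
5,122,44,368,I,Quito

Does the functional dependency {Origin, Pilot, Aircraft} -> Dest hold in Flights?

No

(Origin=122, Pilot=D, Aircraft=Quito): 3 rows → Dest = 39, 39, 39 ✓
(Origin=121, Pilot=D, Aircraft=Oslo): 3 rows → Dest takes values {41, 44} — violation
(Origin=122, Pilot=I, Aircraft=Quito): 2 rows → Dest = 44, 44 ✓
Two rows agree on {Origin, Pilot, Aircraft} but differ on Dest, so {Origin, Pilot, Aircraft} -> Dest does not hold.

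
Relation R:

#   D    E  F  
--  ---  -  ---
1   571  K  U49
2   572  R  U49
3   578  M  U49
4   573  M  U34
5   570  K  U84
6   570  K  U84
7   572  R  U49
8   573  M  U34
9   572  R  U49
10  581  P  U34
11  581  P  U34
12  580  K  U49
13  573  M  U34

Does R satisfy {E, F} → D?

(E=K, F=U49): rows 1, 12 → D takes values {571, 580} — violation
(E=R, F=U49): rows 2, 7, 9 → D = 572, 572, 572 ✓
(E=M, F=U49): row 3 → D = 578 ✓
(E=M, F=U34): rows 4, 8, 13 → D = 573, 573, 573 ✓
(E=K, F=U84): rows 5, 6 → D = 570, 570 ✓
(E=P, F=U34): rows 10, 11 → D = 581, 581 ✓
Two rows agree on {E, F} but differ on D, so {E, F} → D does not hold.

No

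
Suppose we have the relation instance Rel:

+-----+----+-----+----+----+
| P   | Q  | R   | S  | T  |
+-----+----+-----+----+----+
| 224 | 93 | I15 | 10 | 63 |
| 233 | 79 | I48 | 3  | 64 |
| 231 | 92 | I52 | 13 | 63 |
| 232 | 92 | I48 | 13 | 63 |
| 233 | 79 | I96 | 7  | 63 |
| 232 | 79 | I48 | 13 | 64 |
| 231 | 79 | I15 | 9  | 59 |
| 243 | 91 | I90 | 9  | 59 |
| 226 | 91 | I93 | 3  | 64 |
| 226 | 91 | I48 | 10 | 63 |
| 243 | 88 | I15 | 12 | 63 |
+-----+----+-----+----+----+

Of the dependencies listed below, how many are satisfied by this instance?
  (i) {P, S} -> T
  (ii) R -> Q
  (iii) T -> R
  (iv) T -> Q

0

(i) {P, S} -> T: (P=232, S=13): 2 rows → T takes values {63, 64} — violation — fails.
(ii) R -> Q: R=I15: 3 rows → Q takes values {93, 79, 88} — violation; R=I48: 4 rows → Q takes values {79, 92, 91} — violation — fails.
(iii) T -> R: T=63: 6 rows → R takes values {I15, I52, I48, I96} — violation; T=64: 3 rows → R takes values {I48, I93} — violation; T=59: 2 rows → R takes values {I15, I90} — violation — fails.
(iv) T -> Q: T=63: 6 rows → Q takes values {93, 92, 79, 91, 88} — violation; T=64: 3 rows → Q takes values {79, 91} — violation; T=59: 2 rows → Q takes values {79, 91} — violation — fails.
None of the 4 dependencies hold.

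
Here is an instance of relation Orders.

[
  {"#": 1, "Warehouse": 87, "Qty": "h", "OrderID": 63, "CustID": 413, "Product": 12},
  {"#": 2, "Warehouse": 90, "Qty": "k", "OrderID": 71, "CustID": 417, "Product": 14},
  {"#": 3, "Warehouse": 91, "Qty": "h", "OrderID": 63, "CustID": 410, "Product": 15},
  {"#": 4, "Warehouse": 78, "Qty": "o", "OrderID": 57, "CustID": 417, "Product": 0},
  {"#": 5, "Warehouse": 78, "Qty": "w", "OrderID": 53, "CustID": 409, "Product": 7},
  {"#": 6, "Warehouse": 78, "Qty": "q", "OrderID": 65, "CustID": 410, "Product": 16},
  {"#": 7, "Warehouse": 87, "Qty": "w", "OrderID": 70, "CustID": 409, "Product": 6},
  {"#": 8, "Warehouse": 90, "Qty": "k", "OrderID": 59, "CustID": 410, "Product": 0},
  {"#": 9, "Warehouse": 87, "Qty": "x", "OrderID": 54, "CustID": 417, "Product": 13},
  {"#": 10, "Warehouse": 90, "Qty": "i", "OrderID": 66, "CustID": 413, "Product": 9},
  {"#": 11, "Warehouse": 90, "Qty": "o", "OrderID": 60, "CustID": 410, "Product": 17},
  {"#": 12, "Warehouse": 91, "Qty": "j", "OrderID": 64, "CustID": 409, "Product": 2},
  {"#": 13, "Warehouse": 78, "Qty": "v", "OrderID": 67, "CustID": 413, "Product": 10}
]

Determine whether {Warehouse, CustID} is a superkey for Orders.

No

Rows 8 and 11 have the same {Warehouse, CustID} value (Warehouse=90, CustID=410) but are distinct tuples, so {Warehouse, CustID} does not determine every attribute — not a superkey.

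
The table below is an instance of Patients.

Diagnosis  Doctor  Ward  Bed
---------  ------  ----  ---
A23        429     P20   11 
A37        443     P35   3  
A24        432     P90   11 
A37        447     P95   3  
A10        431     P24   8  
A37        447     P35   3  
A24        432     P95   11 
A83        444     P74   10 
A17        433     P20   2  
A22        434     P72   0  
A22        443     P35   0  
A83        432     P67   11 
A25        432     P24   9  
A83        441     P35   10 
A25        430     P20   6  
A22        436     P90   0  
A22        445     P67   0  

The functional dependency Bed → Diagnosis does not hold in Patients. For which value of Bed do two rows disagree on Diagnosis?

Bed=11: 4 rows → Diagnosis takes values {A23, A24, A83} — violation
Bed=3: 3 rows → Diagnosis = A37, A37, A37 ✓
Bed=8: 1 row → Diagnosis = A10 ✓
Bed=10: 2 rows → Diagnosis = A83, A83 ✓
Bed=2: 1 row → Diagnosis = A17 ✓
Bed=0: 4 rows → Diagnosis = A22, A22, A22, A22 ✓
Bed=9: 1 row → Diagnosis = A25 ✓
Bed=6: 1 row → Diagnosis = A25 ✓
The only Bed value with inconsistent Diagnosis is Bed=11.

11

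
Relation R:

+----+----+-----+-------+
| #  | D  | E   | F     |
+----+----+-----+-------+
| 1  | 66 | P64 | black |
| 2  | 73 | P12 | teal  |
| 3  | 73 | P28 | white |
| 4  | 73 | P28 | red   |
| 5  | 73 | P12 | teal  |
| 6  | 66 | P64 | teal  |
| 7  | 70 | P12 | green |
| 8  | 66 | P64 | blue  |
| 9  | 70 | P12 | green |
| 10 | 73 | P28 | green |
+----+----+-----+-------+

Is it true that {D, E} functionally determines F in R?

No

(D=66, E=P64): rows 1, 6, 8 → F takes values {black, teal, blue} — violation
(D=73, E=P12): rows 2, 5 → F = teal, teal ✓
(D=73, E=P28): rows 3, 4, 10 → F takes values {white, red, green} — violation
(D=70, E=P12): rows 7, 9 → F = green, green ✓
Two rows agree on {D, E} but differ on F, so {D, E} → F does not hold.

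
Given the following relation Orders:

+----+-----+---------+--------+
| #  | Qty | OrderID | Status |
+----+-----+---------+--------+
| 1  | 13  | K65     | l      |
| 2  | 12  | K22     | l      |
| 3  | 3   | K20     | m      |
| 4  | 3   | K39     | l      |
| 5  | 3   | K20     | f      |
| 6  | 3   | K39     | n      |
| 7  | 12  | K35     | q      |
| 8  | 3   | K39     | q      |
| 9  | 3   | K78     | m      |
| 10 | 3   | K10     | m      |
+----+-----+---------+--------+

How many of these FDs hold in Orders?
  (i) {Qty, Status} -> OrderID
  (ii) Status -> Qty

(i) {Qty, Status} -> OrderID: (Qty=3, Status=m): rows 3, 9, 10 → OrderID takes values {K20, K78, K10} — violation — fails.
(ii) Status -> Qty: Status=l: rows 1, 2, 4 → Qty takes values {13, 12, 3} — violation; Status=q: rows 7, 8 → Qty takes values {12, 3} — violation — fails.
None of the 2 dependencies hold.

0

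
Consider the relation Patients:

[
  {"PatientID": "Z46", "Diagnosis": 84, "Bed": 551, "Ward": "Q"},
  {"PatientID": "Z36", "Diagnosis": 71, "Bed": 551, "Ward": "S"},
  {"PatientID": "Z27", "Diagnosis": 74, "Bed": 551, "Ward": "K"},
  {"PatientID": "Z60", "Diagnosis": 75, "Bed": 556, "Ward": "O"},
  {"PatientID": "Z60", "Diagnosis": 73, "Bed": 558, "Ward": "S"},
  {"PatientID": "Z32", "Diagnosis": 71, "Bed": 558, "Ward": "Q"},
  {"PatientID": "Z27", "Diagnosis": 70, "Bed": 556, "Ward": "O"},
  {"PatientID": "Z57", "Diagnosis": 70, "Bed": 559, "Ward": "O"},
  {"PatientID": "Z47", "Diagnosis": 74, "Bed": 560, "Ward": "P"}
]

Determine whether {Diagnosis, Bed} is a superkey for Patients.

All 9 rows have distinct {Diagnosis, Bed} values, so {Diagnosis, Bed} → (all attributes) holds and {Diagnosis, Bed} is a superkey.

Yes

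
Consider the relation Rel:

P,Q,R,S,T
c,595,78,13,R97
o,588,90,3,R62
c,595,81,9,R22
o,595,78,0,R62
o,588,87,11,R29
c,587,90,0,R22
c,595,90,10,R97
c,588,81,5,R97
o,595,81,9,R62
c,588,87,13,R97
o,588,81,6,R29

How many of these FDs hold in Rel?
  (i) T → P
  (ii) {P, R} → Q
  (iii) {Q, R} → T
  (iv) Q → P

(i) T → P: every LHS value maps to a single RHS value — holds.
(ii) {P, R} → Q: (P=c, R=81): 2 rows → Q takes values {595, 588} — violation; (P=c, R=90): 2 rows → Q takes values {587, 595} — violation; (P=o, R=81): 2 rows → Q takes values {595, 588} — violation — fails.
(iii) {Q, R} → T: (Q=595, R=78): 2 rows → T takes values {R97, R62} — violation; (Q=595, R=81): 2 rows → T takes values {R22, R62} — violation; (Q=588, R=87): 2 rows → T takes values {R29, R97} — violation; (Q=588, R=81): 2 rows → T takes values {R97, R29} — violation — fails.
(iv) Q → P: Q=595: 5 rows → P takes values {c, o} — violation; Q=588: 5 rows → P takes values {o, c} — violation — fails.
1 of the 4 dependencies holds.

1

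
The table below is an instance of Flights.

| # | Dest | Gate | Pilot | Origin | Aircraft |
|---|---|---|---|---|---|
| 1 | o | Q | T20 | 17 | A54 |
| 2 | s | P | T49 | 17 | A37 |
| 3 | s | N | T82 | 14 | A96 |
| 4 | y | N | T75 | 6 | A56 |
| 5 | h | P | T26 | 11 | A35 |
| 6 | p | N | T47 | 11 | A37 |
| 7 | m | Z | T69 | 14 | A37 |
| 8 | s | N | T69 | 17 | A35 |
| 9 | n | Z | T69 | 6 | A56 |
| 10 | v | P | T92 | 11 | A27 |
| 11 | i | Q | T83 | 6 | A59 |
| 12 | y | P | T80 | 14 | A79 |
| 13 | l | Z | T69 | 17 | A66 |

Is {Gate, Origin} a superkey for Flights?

No

Rows 5 and 10 have the same {Gate, Origin} value (Gate=P, Origin=11) but are distinct tuples, so {Gate, Origin} does not determine every attribute — not a superkey.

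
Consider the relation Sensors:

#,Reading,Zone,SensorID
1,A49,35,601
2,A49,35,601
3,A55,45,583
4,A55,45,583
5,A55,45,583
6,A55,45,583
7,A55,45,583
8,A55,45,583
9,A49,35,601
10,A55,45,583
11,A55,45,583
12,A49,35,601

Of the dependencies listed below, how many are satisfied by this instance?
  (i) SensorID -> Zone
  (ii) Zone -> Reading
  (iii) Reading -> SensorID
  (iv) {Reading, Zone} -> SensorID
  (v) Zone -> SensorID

5

(i) SensorID -> Zone: every LHS value maps to a single RHS value — holds.
(ii) Zone -> Reading: every LHS value maps to a single RHS value — holds.
(iii) Reading -> SensorID: every LHS value maps to a single RHS value — holds.
(iv) {Reading, Zone} -> SensorID: every LHS value maps to a single RHS value — holds.
(v) Zone -> SensorID: every LHS value maps to a single RHS value — holds.
5 of the 5 dependencies hold.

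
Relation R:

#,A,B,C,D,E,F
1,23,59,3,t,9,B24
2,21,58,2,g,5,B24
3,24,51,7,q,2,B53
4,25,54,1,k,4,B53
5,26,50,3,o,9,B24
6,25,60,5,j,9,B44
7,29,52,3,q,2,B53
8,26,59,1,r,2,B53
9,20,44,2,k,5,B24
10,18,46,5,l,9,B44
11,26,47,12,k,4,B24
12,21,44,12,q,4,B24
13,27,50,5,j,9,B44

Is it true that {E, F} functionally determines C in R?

No

(E=9, F=B24): rows 1, 5 → C = 3, 3 ✓
(E=5, F=B24): rows 2, 9 → C = 2, 2 ✓
(E=2, F=B53): rows 3, 7, 8 → C takes values {7, 3, 1} — violation
(E=4, F=B53): row 4 → C = 1 ✓
(E=9, F=B44): rows 6, 10, 13 → C = 5, 5, 5 ✓
(E=4, F=B24): rows 11, 12 → C = 12, 12 ✓
Two rows agree on {E, F} but differ on C, so {E, F} → C does not hold.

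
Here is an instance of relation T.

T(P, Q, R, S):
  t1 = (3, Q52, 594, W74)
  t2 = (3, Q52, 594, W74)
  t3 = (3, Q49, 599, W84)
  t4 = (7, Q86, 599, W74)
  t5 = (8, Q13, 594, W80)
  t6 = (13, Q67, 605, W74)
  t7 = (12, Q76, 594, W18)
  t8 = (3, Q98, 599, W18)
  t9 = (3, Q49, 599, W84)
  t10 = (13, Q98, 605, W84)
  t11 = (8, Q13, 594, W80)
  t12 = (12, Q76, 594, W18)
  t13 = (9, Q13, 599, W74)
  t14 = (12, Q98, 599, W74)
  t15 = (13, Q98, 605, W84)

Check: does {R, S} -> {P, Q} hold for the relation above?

No

(R=594, S=W74): rows 1, 2 → {P,Q} = (3, Q52), (3, Q52) ✓
(R=599, S=W84): rows 3, 9 → {P,Q} = (3, Q49), (3, Q49) ✓
(R=599, S=W74): rows 4, 13, 14 → {P,Q} takes values {(7, Q86), (9, Q13), (12, Q98)} — violation
(R=594, S=W80): rows 5, 11 → {P,Q} = (8, Q13), (8, Q13) ✓
(R=605, S=W74): row 6 → {P,Q} = (13, Q67) ✓
(R=594, S=W18): rows 7, 12 → {P,Q} = (12, Q76), (12, Q76) ✓
(R=599, S=W18): row 8 → {P,Q} = (3, Q98) ✓
(R=605, S=W84): rows 10, 15 → {P,Q} = (13, Q98), (13, Q98) ✓
Two rows agree on {R, S} but differ on {P, Q}, so {R, S} -> {P, Q} does not hold.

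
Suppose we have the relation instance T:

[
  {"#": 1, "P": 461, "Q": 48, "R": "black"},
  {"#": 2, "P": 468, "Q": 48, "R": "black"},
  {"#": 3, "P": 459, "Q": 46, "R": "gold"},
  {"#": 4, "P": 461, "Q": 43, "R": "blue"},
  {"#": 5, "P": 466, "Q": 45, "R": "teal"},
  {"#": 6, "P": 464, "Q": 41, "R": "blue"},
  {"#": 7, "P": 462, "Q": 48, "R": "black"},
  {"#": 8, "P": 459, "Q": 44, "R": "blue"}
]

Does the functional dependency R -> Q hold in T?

R=black: rows 1, 2, 7 → Q = 48, 48, 48 ✓
R=gold: row 3 → Q = 46 ✓
R=blue: rows 4, 6, 8 → Q takes values {43, 41, 44} — violation
R=teal: row 5 → Q = 45 ✓
Two rows agree on R but differ on Q, so R -> Q does not hold.

No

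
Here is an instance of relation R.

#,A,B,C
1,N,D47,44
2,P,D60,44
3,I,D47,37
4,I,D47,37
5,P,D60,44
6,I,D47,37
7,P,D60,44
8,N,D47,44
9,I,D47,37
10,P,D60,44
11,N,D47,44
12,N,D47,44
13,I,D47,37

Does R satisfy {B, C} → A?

Yes

(B=D47, C=44): rows 1, 8, 11, 12 → A = N, N, N, N ✓
(B=D60, C=44): rows 2, 5, 7, 10 → A = P, P, P, P ✓
(B=D47, C=37): rows 3, 4, 6, 9, 13 → A = I, I, I, I, I ✓
Every {B, C} value is associated with a single A value, so {B, C} → A holds.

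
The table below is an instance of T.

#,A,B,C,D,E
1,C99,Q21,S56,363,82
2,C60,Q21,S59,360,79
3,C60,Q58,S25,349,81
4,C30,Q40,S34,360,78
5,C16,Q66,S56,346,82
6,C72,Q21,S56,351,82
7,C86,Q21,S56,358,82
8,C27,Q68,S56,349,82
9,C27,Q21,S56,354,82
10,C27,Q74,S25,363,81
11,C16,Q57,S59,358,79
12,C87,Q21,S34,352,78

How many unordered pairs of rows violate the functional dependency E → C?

E=82: all 6 rows agree on C — 0 pairs.
E=79: all 2 rows agree on C — 0 pairs.
E=81: all 2 rows agree on C — 0 pairs.
E=78: all 2 rows agree on C — 0 pairs.

0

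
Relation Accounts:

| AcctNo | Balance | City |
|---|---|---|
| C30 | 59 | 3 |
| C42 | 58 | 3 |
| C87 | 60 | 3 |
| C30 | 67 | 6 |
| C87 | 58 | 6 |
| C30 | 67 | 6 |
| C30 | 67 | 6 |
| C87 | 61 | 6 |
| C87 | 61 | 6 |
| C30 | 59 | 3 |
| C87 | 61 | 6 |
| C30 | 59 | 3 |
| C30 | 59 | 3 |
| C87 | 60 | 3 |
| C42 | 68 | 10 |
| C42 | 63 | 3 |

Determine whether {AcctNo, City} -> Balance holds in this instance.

No

(AcctNo=C30, City=3): 4 rows → Balance = 59, 59, 59, 59 ✓
(AcctNo=C42, City=3): 2 rows → Balance takes values {58, 63} — violation
(AcctNo=C87, City=3): 2 rows → Balance = 60, 60 ✓
(AcctNo=C30, City=6): 3 rows → Balance = 67, 67, 67 ✓
(AcctNo=C87, City=6): 4 rows → Balance takes values {58, 61} — violation
(AcctNo=C42, City=10): 1 row → Balance = 68 ✓
Two rows agree on {AcctNo, City} but differ on Balance, so {AcctNo, City} -> Balance does not hold.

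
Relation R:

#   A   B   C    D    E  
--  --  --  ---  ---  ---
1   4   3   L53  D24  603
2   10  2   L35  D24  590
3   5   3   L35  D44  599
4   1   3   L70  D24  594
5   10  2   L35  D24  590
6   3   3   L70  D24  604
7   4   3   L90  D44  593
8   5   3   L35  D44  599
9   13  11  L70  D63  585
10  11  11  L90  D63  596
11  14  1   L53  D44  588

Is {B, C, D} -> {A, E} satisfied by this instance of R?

No

(B=3, C=L53, D=D24): row 1 → {A,E} = (4, 603) ✓
(B=2, C=L35, D=D24): rows 2, 5 → {A,E} = (10, 590), (10, 590) ✓
(B=3, C=L35, D=D44): rows 3, 8 → {A,E} = (5, 599), (5, 599) ✓
(B=3, C=L70, D=D24): rows 4, 6 → {A,E} takes values {(1, 594), (3, 604)} — violation
(B=3, C=L90, D=D44): row 7 → {A,E} = (4, 593) ✓
(B=11, C=L70, D=D63): row 9 → {A,E} = (13, 585) ✓
(B=11, C=L90, D=D63): row 10 → {A,E} = (11, 596) ✓
(B=1, C=L53, D=D44): row 11 → {A,E} = (14, 588) ✓
Two rows agree on {B, C, D} but differ on {A, E}, so {B, C, D} -> {A, E} does not hold.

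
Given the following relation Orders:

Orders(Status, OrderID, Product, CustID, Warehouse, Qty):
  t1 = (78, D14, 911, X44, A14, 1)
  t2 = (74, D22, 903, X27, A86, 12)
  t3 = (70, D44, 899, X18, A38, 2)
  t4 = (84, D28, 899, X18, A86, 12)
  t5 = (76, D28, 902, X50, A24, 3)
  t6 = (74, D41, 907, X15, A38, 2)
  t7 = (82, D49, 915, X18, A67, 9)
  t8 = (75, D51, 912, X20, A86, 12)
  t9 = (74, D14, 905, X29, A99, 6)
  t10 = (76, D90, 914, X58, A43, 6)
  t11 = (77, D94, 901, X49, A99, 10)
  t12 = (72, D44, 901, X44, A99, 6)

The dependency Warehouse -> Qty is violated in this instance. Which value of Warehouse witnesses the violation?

Warehouse=A14: row 1 → Qty = 1 ✓
Warehouse=A86: rows 2, 4, 8 → Qty = 12, 12, 12 ✓
Warehouse=A38: rows 3, 6 → Qty = 2, 2 ✓
Warehouse=A24: row 5 → Qty = 3 ✓
Warehouse=A67: row 7 → Qty = 9 ✓
Warehouse=A99: rows 9, 11, 12 → Qty takes values {6, 10} — violation
Warehouse=A43: row 10 → Qty = 6 ✓
The only Warehouse value with inconsistent Qty is Warehouse=A99.

A99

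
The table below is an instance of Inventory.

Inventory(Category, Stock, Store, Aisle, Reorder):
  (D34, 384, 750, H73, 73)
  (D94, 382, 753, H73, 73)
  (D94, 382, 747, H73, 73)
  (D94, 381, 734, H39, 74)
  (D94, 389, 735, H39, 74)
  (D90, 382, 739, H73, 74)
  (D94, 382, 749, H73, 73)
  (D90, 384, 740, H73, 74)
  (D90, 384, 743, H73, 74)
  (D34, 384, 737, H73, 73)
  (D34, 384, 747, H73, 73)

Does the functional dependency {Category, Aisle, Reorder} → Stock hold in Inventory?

(Category=D34, Aisle=H73, Reorder=73): 3 rows → Stock = 384, 384, 384 ✓
(Category=D94, Aisle=H73, Reorder=73): 3 rows → Stock = 382, 382, 382 ✓
(Category=D94, Aisle=H39, Reorder=74): 2 rows → Stock takes values {381, 389} — violation
(Category=D90, Aisle=H73, Reorder=74): 3 rows → Stock takes values {382, 384} — violation
Two rows agree on {Category, Aisle, Reorder} but differ on Stock, so {Category, Aisle, Reorder} → Stock does not hold.

No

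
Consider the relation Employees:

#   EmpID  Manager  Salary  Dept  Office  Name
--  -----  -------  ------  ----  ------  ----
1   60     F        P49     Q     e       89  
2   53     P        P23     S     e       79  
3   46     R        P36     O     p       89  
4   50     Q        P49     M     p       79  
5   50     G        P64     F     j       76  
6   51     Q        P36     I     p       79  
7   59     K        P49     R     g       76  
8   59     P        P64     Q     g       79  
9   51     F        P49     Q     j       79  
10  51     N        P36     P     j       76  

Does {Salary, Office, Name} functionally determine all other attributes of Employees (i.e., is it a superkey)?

Yes

All 10 rows have distinct {Salary, Office, Name} values, so {Salary, Office, Name} → (all attributes) holds and {Salary, Office, Name} is a superkey.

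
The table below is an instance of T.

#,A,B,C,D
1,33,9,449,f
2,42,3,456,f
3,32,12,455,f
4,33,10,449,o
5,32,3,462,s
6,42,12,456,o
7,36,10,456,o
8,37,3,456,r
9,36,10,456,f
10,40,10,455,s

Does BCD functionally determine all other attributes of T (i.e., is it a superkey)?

All 10 rows have distinct BCD values, so BCD → (all attributes) holds and BCD is a superkey.

Yes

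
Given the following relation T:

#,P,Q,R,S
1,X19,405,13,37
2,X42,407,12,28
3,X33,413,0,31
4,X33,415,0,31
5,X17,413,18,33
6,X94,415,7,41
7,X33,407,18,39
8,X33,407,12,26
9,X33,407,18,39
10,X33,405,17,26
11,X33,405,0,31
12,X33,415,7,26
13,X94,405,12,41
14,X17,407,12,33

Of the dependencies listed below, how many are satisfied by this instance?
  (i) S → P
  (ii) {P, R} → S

2

(i) S → P: every LHS value maps to a single RHS value — holds.
(ii) {P, R} → S: every LHS value maps to a single RHS value — holds.
2 of the 2 dependencies hold.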